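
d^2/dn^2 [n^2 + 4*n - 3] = 2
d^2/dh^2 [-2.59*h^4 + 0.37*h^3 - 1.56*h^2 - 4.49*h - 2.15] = -31.08*h^2 + 2.22*h - 3.12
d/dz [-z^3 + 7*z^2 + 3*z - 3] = -3*z^2 + 14*z + 3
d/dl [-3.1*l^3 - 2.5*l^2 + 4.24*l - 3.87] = -9.3*l^2 - 5.0*l + 4.24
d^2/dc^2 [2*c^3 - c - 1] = 12*c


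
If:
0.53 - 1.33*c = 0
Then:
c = 0.40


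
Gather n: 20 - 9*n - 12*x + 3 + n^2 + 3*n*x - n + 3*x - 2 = n^2 + n*(3*x - 10) - 9*x + 21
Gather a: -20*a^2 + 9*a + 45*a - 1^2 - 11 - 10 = -20*a^2 + 54*a - 22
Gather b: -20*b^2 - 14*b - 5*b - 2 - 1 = -20*b^2 - 19*b - 3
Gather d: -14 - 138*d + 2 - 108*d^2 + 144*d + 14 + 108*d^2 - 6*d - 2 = 0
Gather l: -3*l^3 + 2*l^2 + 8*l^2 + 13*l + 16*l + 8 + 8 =-3*l^3 + 10*l^2 + 29*l + 16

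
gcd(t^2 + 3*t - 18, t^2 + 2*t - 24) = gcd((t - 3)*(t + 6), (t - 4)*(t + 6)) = t + 6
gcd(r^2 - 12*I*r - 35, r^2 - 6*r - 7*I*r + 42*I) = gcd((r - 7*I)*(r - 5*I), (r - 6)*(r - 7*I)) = r - 7*I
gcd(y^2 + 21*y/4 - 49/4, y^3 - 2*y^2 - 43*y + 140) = y + 7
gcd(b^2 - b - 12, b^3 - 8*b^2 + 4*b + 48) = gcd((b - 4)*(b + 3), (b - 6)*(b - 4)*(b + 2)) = b - 4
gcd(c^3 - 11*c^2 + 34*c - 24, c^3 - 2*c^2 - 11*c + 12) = c^2 - 5*c + 4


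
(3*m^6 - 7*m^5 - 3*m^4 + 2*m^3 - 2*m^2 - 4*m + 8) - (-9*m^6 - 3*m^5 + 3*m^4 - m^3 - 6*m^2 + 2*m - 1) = 12*m^6 - 4*m^5 - 6*m^4 + 3*m^3 + 4*m^2 - 6*m + 9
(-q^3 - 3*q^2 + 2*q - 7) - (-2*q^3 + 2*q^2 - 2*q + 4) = q^3 - 5*q^2 + 4*q - 11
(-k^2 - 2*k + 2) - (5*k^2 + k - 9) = -6*k^2 - 3*k + 11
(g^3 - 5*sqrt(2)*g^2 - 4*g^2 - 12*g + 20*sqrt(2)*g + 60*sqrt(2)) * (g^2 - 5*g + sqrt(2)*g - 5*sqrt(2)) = g^5 - 9*g^4 - 4*sqrt(2)*g^4 - 2*g^3 + 36*sqrt(2)*g^3 - 32*sqrt(2)*g^2 + 150*g^2 - 240*sqrt(2)*g - 80*g - 600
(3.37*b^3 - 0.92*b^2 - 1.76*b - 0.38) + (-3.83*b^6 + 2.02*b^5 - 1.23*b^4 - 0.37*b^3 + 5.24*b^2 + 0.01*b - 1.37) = -3.83*b^6 + 2.02*b^5 - 1.23*b^4 + 3.0*b^3 + 4.32*b^2 - 1.75*b - 1.75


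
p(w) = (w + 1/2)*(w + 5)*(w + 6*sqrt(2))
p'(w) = (w + 1/2)*(w + 5) + (w + 1/2)*(w + 6*sqrt(2)) + (w + 5)*(w + 6*sqrt(2))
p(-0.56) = -2.11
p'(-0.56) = 34.45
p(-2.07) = -29.51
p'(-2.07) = 4.12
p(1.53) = 132.76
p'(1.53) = 98.99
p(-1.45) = -23.73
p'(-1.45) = 14.92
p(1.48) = 127.86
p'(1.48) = 97.14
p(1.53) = 132.76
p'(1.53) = 98.99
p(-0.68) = -6.07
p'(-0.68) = 31.54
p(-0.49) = 0.36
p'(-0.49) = 36.18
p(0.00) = 21.21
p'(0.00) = 49.17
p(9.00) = 2325.54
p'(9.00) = 543.90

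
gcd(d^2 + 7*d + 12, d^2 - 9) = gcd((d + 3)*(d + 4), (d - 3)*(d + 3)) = d + 3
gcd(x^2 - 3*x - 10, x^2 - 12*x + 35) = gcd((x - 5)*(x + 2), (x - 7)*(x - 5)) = x - 5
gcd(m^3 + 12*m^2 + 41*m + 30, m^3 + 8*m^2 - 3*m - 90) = m^2 + 11*m + 30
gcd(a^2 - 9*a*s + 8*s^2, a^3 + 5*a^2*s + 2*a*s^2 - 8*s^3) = -a + s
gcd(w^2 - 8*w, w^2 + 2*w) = w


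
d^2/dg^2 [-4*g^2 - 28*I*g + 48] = -8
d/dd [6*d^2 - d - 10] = 12*d - 1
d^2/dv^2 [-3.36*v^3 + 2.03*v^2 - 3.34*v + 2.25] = 4.06 - 20.16*v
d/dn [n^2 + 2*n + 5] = 2*n + 2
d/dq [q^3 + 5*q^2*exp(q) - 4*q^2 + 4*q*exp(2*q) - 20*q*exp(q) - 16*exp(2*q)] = 5*q^2*exp(q) + 3*q^2 + 8*q*exp(2*q) - 10*q*exp(q) - 8*q - 28*exp(2*q) - 20*exp(q)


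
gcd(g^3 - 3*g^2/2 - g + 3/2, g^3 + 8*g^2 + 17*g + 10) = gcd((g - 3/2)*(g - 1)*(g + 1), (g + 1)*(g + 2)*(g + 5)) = g + 1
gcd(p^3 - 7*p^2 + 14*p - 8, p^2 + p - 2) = p - 1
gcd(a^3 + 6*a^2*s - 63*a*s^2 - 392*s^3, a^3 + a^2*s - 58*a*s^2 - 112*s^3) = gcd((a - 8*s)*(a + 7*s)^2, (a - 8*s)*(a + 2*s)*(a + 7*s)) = -a^2 + a*s + 56*s^2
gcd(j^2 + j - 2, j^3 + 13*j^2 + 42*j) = 1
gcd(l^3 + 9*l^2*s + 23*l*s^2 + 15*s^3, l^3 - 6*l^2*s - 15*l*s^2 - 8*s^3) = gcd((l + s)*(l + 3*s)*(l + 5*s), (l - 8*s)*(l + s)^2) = l + s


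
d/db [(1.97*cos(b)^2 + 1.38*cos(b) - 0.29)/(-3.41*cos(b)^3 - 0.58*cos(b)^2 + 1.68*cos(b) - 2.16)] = (-6.7177*cos(b)^4 - 9.4116*cos(b)^3 - 1.1433*cos(b)^2 + 8.8468*cos(b) + 2.4936)*sin(b)/(11.6281*cos(b)^6 + 3.9556*cos(b)^5 - 11.1212*cos(b)^4 + 12.7824*cos(b)^3 + 5.328*cos(b)^2 - 7.2576*cos(b) + 4.6656)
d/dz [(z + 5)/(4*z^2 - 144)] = (z^2 - 2*z*(z + 5) - 36)/(4*(z^2 - 36)^2)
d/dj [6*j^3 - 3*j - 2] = 18*j^2 - 3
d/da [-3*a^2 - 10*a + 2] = -6*a - 10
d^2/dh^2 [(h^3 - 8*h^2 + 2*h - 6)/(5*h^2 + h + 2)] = 6*(27*h^3 - 68*h^2 - 46*h + 6)/(125*h^6 + 75*h^5 + 165*h^4 + 61*h^3 + 66*h^2 + 12*h + 8)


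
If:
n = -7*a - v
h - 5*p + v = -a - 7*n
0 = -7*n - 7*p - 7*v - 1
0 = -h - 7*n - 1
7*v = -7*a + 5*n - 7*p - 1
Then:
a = -24/3493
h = -485/499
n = -2/499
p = -667/3493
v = 26/499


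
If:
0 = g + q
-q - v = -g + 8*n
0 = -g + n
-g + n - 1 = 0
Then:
No Solution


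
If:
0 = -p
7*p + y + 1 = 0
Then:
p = 0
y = -1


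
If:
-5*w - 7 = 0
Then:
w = -7/5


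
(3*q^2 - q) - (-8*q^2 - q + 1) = 11*q^2 - 1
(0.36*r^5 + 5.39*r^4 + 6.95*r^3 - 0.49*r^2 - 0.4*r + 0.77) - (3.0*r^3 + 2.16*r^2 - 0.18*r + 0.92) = 0.36*r^5 + 5.39*r^4 + 3.95*r^3 - 2.65*r^2 - 0.22*r - 0.15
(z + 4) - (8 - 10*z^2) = 10*z^2 + z - 4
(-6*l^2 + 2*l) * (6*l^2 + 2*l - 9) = -36*l^4 + 58*l^2 - 18*l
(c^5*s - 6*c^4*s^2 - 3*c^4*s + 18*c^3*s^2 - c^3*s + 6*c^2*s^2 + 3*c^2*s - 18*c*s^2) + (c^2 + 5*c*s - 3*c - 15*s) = c^5*s - 6*c^4*s^2 - 3*c^4*s + 18*c^3*s^2 - c^3*s + 6*c^2*s^2 + 3*c^2*s + c^2 - 18*c*s^2 + 5*c*s - 3*c - 15*s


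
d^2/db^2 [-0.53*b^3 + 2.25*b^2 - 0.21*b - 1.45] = 4.5 - 3.18*b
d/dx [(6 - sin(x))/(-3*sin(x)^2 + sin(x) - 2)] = (-3*sin(x)^2 + 36*sin(x) - 4)*cos(x)/(3*sin(x)^2 - sin(x) + 2)^2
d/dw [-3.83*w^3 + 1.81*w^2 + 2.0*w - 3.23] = -11.49*w^2 + 3.62*w + 2.0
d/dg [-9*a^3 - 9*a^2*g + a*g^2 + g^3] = -9*a^2 + 2*a*g + 3*g^2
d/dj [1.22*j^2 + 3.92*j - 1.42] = 2.44*j + 3.92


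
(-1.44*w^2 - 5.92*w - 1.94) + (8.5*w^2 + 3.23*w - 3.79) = 7.06*w^2 - 2.69*w - 5.73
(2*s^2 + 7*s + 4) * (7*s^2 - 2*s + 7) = 14*s^4 + 45*s^3 + 28*s^2 + 41*s + 28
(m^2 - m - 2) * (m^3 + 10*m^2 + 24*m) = m^5 + 9*m^4 + 12*m^3 - 44*m^2 - 48*m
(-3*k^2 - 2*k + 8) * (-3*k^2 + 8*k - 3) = 9*k^4 - 18*k^3 - 31*k^2 + 70*k - 24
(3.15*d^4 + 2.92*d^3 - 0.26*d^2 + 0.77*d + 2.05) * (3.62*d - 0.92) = 11.403*d^5 + 7.6724*d^4 - 3.6276*d^3 + 3.0266*d^2 + 6.7126*d - 1.886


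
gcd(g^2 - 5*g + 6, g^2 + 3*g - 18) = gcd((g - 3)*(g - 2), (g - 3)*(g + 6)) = g - 3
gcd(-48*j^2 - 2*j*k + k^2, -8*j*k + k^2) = 8*j - k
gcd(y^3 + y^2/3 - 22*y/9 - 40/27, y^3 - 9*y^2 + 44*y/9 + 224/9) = y + 4/3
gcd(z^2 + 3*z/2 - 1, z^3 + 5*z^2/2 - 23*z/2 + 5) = z - 1/2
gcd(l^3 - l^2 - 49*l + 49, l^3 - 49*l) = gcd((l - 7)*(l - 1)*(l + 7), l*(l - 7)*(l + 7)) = l^2 - 49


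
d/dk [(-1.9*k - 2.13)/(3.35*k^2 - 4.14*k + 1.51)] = (6.365*k^2 + 14.271*k - 11.6872)/(11.2225*k^4 - 27.738*k^3 + 27.2566*k^2 - 12.5028*k + 2.2801)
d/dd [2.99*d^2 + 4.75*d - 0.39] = 5.98*d + 4.75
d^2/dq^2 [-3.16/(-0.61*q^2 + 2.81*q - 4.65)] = (-2.351672*q^2 + 10.833112*q + 3.16*(1.22*q - 2.81)*(2.44*q - 5.62) - 17.92668)/(0.61*q^2 - 2.81*q + 4.65)^3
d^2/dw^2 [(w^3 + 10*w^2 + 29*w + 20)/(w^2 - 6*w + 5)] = 120*(2*w^3 - 3*w^2 - 12*w + 29)/(w^6 - 18*w^5 + 123*w^4 - 396*w^3 + 615*w^2 - 450*w + 125)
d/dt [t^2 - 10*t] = 2*t - 10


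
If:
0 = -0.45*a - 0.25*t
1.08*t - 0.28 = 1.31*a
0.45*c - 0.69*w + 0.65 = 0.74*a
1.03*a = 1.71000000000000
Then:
No Solution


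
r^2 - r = r*(r - 1)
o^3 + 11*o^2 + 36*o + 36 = (o + 2)*(o + 3)*(o + 6)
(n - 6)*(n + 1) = n^2 - 5*n - 6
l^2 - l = l*(l - 1)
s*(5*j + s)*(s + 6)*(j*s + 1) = 5*j^2*s^3 + 30*j^2*s^2 + j*s^4 + 6*j*s^3 + 5*j*s^2 + 30*j*s + s^3 + 6*s^2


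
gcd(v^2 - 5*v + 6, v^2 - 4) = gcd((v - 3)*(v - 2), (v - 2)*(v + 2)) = v - 2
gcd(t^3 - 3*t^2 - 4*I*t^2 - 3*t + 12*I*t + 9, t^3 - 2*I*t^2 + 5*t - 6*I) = t^2 - 4*I*t - 3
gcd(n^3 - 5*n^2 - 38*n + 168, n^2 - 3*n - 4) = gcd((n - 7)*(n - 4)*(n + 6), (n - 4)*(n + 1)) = n - 4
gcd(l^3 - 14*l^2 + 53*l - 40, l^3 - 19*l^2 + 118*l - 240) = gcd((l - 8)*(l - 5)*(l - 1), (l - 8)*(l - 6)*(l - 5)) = l^2 - 13*l + 40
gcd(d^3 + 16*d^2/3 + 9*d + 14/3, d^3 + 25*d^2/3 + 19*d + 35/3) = d^2 + 10*d/3 + 7/3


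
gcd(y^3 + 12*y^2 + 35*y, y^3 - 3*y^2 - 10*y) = y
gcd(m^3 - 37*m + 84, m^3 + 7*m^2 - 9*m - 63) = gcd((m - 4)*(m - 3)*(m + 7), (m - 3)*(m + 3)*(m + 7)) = m^2 + 4*m - 21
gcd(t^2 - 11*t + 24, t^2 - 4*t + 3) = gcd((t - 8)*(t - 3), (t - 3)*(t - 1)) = t - 3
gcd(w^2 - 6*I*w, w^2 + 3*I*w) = w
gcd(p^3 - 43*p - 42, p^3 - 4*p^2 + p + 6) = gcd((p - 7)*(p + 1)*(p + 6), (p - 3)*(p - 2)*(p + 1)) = p + 1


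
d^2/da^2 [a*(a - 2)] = 2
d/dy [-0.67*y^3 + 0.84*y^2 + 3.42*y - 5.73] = -2.01*y^2 + 1.68*y + 3.42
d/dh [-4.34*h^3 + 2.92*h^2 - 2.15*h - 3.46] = -13.02*h^2 + 5.84*h - 2.15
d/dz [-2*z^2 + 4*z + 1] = 4 - 4*z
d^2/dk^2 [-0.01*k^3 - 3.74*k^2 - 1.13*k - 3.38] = -0.06*k - 7.48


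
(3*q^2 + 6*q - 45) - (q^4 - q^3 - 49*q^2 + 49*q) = -q^4 + q^3 + 52*q^2 - 43*q - 45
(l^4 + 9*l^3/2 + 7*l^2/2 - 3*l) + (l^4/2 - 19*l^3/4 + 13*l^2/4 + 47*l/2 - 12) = 3*l^4/2 - l^3/4 + 27*l^2/4 + 41*l/2 - 12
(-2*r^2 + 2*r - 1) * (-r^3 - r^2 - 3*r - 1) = 2*r^5 + 5*r^3 - 3*r^2 + r + 1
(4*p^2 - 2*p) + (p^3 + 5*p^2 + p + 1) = p^3 + 9*p^2 - p + 1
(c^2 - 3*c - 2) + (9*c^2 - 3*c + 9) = 10*c^2 - 6*c + 7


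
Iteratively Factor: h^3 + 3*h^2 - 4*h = (h - 1)*(h^2 + 4*h) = h*(h - 1)*(h + 4)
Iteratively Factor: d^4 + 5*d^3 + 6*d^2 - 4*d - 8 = (d + 2)*(d^3 + 3*d^2 - 4) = (d + 2)^2*(d^2 + d - 2) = (d + 2)^3*(d - 1)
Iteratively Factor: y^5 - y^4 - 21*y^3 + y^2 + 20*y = (y + 1)*(y^4 - 2*y^3 - 19*y^2 + 20*y) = (y + 1)*(y + 4)*(y^3 - 6*y^2 + 5*y) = (y - 1)*(y + 1)*(y + 4)*(y^2 - 5*y) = y*(y - 1)*(y + 1)*(y + 4)*(y - 5)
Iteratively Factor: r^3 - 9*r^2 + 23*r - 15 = (r - 1)*(r^2 - 8*r + 15) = (r - 5)*(r - 1)*(r - 3)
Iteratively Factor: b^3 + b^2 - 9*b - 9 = (b + 1)*(b^2 - 9) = (b - 3)*(b + 1)*(b + 3)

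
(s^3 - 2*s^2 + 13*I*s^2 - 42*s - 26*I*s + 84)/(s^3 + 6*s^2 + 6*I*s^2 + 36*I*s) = (s^2 + s*(-2 + 7*I) - 14*I)/(s*(s + 6))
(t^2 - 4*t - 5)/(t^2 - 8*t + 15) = (t + 1)/(t - 3)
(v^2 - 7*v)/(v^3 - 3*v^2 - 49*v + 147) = v/(v^2 + 4*v - 21)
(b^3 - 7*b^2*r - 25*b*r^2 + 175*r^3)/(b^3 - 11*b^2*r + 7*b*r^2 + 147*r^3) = (-b^2 + 25*r^2)/(-b^2 + 4*b*r + 21*r^2)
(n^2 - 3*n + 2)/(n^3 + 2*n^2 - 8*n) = (n - 1)/(n*(n + 4))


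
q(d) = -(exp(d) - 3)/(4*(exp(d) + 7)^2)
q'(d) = (exp(d) - 3)*exp(d)/(2*(exp(d) + 7)^3) - exp(d)/(4*(exp(d) + 7)^2)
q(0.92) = 0.00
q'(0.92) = -0.01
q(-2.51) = 0.01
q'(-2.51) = -0.00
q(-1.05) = 0.01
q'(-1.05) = -0.00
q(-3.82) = 0.02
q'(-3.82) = -0.00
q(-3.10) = 0.01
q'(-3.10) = -0.00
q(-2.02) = 0.01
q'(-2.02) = -0.00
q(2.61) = -0.01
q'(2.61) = 0.00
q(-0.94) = 0.01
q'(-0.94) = -0.00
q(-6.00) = 0.02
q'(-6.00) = 0.00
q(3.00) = -0.00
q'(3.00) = 0.00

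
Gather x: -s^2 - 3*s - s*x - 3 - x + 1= -s^2 - 3*s + x*(-s - 1) - 2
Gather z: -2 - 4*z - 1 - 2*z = -6*z - 3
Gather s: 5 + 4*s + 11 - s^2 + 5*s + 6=-s^2 + 9*s + 22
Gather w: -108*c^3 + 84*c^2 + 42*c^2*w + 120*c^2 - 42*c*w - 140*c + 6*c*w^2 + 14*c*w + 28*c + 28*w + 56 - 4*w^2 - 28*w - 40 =-108*c^3 + 204*c^2 - 112*c + w^2*(6*c - 4) + w*(42*c^2 - 28*c) + 16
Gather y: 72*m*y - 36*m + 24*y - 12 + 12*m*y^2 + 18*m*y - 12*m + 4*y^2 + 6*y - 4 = -48*m + y^2*(12*m + 4) + y*(90*m + 30) - 16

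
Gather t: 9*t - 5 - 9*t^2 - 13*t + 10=-9*t^2 - 4*t + 5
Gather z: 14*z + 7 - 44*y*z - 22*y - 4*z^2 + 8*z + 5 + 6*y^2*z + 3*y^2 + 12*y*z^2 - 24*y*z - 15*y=3*y^2 - 37*y + z^2*(12*y - 4) + z*(6*y^2 - 68*y + 22) + 12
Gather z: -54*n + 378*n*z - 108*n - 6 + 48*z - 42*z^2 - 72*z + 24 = -162*n - 42*z^2 + z*(378*n - 24) + 18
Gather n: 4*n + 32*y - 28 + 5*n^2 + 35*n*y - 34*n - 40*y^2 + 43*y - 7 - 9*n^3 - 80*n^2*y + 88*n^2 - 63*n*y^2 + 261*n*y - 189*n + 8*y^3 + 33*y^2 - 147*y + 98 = -9*n^3 + n^2*(93 - 80*y) + n*(-63*y^2 + 296*y - 219) + 8*y^3 - 7*y^2 - 72*y + 63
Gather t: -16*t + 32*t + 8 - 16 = 16*t - 8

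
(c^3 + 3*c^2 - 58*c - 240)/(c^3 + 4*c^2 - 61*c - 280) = (c + 6)/(c + 7)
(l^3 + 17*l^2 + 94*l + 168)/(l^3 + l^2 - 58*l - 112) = (l^2 + 10*l + 24)/(l^2 - 6*l - 16)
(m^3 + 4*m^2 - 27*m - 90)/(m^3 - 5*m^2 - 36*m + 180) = (m + 3)/(m - 6)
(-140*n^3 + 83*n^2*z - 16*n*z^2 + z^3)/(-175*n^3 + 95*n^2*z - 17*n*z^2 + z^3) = (-4*n + z)/(-5*n + z)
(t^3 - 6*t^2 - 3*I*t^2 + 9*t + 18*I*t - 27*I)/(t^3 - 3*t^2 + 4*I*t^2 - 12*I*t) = (t^2 - 3*t*(1 + I) + 9*I)/(t*(t + 4*I))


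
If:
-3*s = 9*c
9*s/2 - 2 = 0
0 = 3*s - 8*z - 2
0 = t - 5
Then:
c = -4/27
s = 4/9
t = 5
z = -1/12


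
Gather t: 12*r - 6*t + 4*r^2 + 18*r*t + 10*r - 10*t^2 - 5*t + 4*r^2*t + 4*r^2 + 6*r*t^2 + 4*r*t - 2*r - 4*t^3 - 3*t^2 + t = 8*r^2 + 20*r - 4*t^3 + t^2*(6*r - 13) + t*(4*r^2 + 22*r - 10)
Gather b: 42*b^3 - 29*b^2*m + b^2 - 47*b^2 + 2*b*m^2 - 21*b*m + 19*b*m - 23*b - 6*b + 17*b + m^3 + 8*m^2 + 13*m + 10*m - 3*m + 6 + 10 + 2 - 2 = 42*b^3 + b^2*(-29*m - 46) + b*(2*m^2 - 2*m - 12) + m^3 + 8*m^2 + 20*m + 16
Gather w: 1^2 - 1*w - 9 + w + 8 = 0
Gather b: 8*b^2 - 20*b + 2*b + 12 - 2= 8*b^2 - 18*b + 10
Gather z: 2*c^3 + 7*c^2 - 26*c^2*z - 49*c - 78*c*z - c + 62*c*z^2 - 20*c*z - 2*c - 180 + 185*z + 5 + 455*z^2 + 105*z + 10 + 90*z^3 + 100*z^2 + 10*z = 2*c^3 + 7*c^2 - 52*c + 90*z^3 + z^2*(62*c + 555) + z*(-26*c^2 - 98*c + 300) - 165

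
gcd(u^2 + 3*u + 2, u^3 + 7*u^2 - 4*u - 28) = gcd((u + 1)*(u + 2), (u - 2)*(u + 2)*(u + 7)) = u + 2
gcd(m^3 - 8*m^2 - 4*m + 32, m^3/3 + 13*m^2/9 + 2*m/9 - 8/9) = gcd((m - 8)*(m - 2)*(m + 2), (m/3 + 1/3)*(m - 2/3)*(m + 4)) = 1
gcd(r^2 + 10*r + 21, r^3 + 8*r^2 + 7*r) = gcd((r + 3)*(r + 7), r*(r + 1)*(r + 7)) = r + 7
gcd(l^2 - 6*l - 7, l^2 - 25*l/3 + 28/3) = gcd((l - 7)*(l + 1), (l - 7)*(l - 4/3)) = l - 7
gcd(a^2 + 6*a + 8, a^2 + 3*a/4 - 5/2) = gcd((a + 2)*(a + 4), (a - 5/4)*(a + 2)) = a + 2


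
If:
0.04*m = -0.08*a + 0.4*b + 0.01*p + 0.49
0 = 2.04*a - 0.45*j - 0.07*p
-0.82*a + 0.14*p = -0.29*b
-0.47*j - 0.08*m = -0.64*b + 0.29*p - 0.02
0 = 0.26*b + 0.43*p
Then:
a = -0.47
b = -1.88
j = -2.31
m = -5.34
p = 1.14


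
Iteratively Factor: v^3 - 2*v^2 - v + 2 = (v - 1)*(v^2 - v - 2) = (v - 1)*(v + 1)*(v - 2)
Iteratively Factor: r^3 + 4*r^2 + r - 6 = (r + 3)*(r^2 + r - 2) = (r + 2)*(r + 3)*(r - 1)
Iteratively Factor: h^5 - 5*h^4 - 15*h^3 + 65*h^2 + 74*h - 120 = (h - 5)*(h^4 - 15*h^2 - 10*h + 24) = (h - 5)*(h + 2)*(h^3 - 2*h^2 - 11*h + 12) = (h - 5)*(h + 2)*(h + 3)*(h^2 - 5*h + 4) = (h - 5)*(h - 4)*(h + 2)*(h + 3)*(h - 1)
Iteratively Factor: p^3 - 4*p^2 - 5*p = (p + 1)*(p^2 - 5*p) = (p - 5)*(p + 1)*(p)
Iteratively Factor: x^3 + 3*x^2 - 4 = (x + 2)*(x^2 + x - 2) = (x + 2)^2*(x - 1)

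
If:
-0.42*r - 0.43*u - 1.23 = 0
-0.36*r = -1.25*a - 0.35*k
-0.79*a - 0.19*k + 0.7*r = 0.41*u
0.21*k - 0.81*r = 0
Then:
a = 0.94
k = -4.55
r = -1.18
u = -1.71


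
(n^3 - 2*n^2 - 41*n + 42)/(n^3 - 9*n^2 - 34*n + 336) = (n - 1)/(n - 8)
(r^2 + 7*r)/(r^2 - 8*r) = (r + 7)/(r - 8)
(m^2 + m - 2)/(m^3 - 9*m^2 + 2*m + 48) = (m - 1)/(m^2 - 11*m + 24)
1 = 1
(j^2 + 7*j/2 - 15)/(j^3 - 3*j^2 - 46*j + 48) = (j - 5/2)/(j^2 - 9*j + 8)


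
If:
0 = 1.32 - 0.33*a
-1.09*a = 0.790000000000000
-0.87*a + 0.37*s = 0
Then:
No Solution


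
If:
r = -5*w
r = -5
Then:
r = -5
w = 1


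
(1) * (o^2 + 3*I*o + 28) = o^2 + 3*I*o + 28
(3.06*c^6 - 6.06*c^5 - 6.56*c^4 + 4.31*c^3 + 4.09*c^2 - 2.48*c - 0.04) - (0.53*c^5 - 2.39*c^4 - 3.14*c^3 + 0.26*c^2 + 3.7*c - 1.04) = 3.06*c^6 - 6.59*c^5 - 4.17*c^4 + 7.45*c^3 + 3.83*c^2 - 6.18*c + 1.0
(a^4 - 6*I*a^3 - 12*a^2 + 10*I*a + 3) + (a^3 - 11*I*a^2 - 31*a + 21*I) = a^4 + a^3 - 6*I*a^3 - 12*a^2 - 11*I*a^2 - 31*a + 10*I*a + 3 + 21*I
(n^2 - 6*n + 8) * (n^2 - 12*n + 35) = n^4 - 18*n^3 + 115*n^2 - 306*n + 280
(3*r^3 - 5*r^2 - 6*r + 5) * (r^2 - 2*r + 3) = 3*r^5 - 11*r^4 + 13*r^3 + 2*r^2 - 28*r + 15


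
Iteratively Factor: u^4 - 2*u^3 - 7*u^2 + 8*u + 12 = (u + 1)*(u^3 - 3*u^2 - 4*u + 12) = (u - 3)*(u + 1)*(u^2 - 4) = (u - 3)*(u - 2)*(u + 1)*(u + 2)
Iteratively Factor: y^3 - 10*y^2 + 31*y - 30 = (y - 2)*(y^2 - 8*y + 15) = (y - 5)*(y - 2)*(y - 3)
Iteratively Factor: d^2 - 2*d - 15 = (d - 5)*(d + 3)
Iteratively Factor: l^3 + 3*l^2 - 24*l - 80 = (l - 5)*(l^2 + 8*l + 16) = (l - 5)*(l + 4)*(l + 4)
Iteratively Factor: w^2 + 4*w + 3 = (w + 1)*(w + 3)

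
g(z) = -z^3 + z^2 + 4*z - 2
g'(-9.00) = -257.00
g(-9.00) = 772.00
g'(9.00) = -221.00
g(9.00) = -614.00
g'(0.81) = 3.65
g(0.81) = 1.36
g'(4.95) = -59.61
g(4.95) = -78.98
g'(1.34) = 1.29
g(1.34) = 2.75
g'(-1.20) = -2.72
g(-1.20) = -3.63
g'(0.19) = 4.27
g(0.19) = -1.21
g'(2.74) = -13.04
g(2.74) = -4.10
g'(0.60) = 4.12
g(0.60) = 0.54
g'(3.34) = -22.79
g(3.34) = -14.74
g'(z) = -3*z^2 + 2*z + 4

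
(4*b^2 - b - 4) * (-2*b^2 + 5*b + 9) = -8*b^4 + 22*b^3 + 39*b^2 - 29*b - 36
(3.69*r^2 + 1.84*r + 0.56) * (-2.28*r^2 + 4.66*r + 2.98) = -8.4132*r^4 + 13.0002*r^3 + 18.2938*r^2 + 8.0928*r + 1.6688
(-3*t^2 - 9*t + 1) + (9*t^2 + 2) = 6*t^2 - 9*t + 3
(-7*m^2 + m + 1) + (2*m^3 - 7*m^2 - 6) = 2*m^3 - 14*m^2 + m - 5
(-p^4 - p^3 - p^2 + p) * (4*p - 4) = -4*p^5 + 8*p^2 - 4*p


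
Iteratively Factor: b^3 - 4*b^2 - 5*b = (b - 5)*(b^2 + b) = b*(b - 5)*(b + 1)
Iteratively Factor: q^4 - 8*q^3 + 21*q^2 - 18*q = (q)*(q^3 - 8*q^2 + 21*q - 18) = q*(q - 2)*(q^2 - 6*q + 9) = q*(q - 3)*(q - 2)*(q - 3)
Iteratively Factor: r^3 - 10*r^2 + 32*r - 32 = (r - 2)*(r^2 - 8*r + 16) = (r - 4)*(r - 2)*(r - 4)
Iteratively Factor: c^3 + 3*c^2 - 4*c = (c - 1)*(c^2 + 4*c) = (c - 1)*(c + 4)*(c)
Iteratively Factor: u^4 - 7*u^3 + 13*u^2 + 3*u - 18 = (u - 3)*(u^3 - 4*u^2 + u + 6) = (u - 3)*(u + 1)*(u^2 - 5*u + 6) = (u - 3)^2*(u + 1)*(u - 2)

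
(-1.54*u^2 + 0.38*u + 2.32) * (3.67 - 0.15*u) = 0.231*u^3 - 5.7088*u^2 + 1.0466*u + 8.5144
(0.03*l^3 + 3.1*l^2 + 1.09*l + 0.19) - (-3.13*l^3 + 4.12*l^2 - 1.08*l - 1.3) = 3.16*l^3 - 1.02*l^2 + 2.17*l + 1.49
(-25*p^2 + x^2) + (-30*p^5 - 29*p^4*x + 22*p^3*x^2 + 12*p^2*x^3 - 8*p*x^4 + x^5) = -30*p^5 - 29*p^4*x + 22*p^3*x^2 + 12*p^2*x^3 - 25*p^2 - 8*p*x^4 + x^5 + x^2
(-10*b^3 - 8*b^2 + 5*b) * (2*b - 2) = -20*b^4 + 4*b^3 + 26*b^2 - 10*b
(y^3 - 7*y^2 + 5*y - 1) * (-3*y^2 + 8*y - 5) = -3*y^5 + 29*y^4 - 76*y^3 + 78*y^2 - 33*y + 5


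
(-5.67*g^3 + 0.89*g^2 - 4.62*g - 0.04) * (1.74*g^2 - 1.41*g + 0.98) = -9.8658*g^5 + 9.5433*g^4 - 14.8503*g^3 + 7.3168*g^2 - 4.4712*g - 0.0392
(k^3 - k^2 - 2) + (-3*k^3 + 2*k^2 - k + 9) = -2*k^3 + k^2 - k + 7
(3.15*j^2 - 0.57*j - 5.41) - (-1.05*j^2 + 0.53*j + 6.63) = 4.2*j^2 - 1.1*j - 12.04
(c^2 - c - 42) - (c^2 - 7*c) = 6*c - 42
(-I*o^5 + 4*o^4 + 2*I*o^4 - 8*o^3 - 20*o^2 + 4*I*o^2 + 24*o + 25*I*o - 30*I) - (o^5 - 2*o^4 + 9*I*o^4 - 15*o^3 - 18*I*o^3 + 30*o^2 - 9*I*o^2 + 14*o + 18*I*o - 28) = -o^5 - I*o^5 + 6*o^4 - 7*I*o^4 + 7*o^3 + 18*I*o^3 - 50*o^2 + 13*I*o^2 + 10*o + 7*I*o + 28 - 30*I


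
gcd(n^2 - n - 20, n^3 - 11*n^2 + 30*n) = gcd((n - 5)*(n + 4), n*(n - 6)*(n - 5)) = n - 5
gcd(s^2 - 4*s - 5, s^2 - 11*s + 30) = s - 5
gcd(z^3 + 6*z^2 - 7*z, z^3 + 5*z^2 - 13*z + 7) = z^2 + 6*z - 7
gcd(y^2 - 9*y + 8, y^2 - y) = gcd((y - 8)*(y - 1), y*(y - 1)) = y - 1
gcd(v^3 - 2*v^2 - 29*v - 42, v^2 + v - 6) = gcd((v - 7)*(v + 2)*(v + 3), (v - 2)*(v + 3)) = v + 3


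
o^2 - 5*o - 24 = (o - 8)*(o + 3)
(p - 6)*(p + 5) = p^2 - p - 30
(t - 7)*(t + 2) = t^2 - 5*t - 14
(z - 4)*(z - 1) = z^2 - 5*z + 4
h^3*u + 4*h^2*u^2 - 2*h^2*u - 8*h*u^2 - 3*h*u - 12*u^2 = (h - 3)*(h + 4*u)*(h*u + u)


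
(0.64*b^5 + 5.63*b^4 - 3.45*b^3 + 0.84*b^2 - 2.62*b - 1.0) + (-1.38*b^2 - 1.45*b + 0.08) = 0.64*b^5 + 5.63*b^4 - 3.45*b^3 - 0.54*b^2 - 4.07*b - 0.92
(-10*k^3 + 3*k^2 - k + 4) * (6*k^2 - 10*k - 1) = -60*k^5 + 118*k^4 - 26*k^3 + 31*k^2 - 39*k - 4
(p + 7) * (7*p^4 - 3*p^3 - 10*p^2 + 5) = 7*p^5 + 46*p^4 - 31*p^3 - 70*p^2 + 5*p + 35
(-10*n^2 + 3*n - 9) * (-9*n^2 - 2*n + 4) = 90*n^4 - 7*n^3 + 35*n^2 + 30*n - 36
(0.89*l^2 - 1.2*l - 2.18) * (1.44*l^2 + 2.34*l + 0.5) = 1.2816*l^4 + 0.3546*l^3 - 5.5022*l^2 - 5.7012*l - 1.09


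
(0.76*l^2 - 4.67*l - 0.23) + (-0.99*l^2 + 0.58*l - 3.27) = -0.23*l^2 - 4.09*l - 3.5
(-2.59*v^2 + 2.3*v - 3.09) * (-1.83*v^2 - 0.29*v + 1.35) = 4.7397*v^4 - 3.4579*v^3 + 1.4912*v^2 + 4.0011*v - 4.1715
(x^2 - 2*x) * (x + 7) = x^3 + 5*x^2 - 14*x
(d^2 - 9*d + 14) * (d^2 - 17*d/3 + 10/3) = d^4 - 44*d^3/3 + 205*d^2/3 - 328*d/3 + 140/3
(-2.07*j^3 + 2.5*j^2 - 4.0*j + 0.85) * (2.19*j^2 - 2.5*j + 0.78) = -4.5333*j^5 + 10.65*j^4 - 16.6246*j^3 + 13.8115*j^2 - 5.245*j + 0.663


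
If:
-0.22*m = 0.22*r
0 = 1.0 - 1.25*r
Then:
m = -0.80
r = 0.80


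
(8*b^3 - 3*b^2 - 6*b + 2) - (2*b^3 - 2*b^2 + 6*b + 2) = 6*b^3 - b^2 - 12*b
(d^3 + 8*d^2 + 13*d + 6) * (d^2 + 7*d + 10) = d^5 + 15*d^4 + 79*d^3 + 177*d^2 + 172*d + 60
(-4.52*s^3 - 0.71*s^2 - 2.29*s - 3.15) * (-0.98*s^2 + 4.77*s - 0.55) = 4.4296*s^5 - 20.8646*s^4 + 1.3435*s^3 - 7.4458*s^2 - 13.766*s + 1.7325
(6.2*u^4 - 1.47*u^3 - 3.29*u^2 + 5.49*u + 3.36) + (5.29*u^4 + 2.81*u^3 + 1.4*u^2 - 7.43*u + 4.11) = 11.49*u^4 + 1.34*u^3 - 1.89*u^2 - 1.94*u + 7.47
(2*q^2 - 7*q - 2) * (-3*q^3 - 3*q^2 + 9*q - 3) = -6*q^5 + 15*q^4 + 45*q^3 - 63*q^2 + 3*q + 6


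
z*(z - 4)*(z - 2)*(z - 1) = z^4 - 7*z^3 + 14*z^2 - 8*z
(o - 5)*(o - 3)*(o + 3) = o^3 - 5*o^2 - 9*o + 45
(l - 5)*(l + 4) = l^2 - l - 20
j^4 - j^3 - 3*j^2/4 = j^2*(j - 3/2)*(j + 1/2)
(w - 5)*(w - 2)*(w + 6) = w^3 - w^2 - 32*w + 60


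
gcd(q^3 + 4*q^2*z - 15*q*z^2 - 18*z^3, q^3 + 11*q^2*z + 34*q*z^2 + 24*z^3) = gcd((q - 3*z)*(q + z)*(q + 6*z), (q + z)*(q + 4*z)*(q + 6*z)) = q^2 + 7*q*z + 6*z^2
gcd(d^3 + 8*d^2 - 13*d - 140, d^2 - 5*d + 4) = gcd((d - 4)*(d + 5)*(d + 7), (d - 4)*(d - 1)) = d - 4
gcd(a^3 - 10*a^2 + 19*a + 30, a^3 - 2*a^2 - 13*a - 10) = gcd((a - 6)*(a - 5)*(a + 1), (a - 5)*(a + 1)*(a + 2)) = a^2 - 4*a - 5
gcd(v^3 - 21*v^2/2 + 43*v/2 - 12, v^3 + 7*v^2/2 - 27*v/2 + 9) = v^2 - 5*v/2 + 3/2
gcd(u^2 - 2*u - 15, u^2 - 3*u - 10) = u - 5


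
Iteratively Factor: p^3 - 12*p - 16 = (p + 2)*(p^2 - 2*p - 8) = (p + 2)^2*(p - 4)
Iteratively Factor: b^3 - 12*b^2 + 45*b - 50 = (b - 2)*(b^2 - 10*b + 25) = (b - 5)*(b - 2)*(b - 5)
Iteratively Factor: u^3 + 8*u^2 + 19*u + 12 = (u + 1)*(u^2 + 7*u + 12) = (u + 1)*(u + 3)*(u + 4)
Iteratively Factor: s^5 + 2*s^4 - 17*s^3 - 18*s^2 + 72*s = (s - 3)*(s^4 + 5*s^3 - 2*s^2 - 24*s) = s*(s - 3)*(s^3 + 5*s^2 - 2*s - 24) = s*(s - 3)*(s + 3)*(s^2 + 2*s - 8) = s*(s - 3)*(s - 2)*(s + 3)*(s + 4)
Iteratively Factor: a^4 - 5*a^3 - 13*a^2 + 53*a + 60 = (a + 3)*(a^3 - 8*a^2 + 11*a + 20) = (a - 5)*(a + 3)*(a^2 - 3*a - 4) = (a - 5)*(a - 4)*(a + 3)*(a + 1)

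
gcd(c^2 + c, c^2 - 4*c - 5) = c + 1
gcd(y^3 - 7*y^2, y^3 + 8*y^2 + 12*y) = y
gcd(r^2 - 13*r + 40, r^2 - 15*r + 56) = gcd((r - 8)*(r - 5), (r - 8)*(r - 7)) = r - 8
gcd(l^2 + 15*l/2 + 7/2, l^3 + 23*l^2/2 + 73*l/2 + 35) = l + 7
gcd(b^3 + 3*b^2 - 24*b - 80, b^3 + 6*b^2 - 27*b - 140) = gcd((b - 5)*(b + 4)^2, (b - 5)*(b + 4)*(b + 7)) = b^2 - b - 20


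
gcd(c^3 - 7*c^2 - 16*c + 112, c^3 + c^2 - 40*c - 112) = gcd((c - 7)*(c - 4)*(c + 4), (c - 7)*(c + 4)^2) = c^2 - 3*c - 28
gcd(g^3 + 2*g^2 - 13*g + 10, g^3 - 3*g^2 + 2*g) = g^2 - 3*g + 2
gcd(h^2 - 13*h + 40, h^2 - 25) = h - 5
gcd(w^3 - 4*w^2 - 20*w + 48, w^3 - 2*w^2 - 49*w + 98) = w - 2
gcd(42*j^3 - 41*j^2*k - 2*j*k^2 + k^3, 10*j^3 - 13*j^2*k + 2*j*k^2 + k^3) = j - k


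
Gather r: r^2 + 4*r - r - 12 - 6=r^2 + 3*r - 18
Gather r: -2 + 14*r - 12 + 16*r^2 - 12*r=16*r^2 + 2*r - 14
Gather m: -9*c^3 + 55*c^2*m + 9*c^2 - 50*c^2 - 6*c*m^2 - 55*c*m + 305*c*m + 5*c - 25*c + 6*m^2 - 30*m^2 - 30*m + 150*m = -9*c^3 - 41*c^2 - 20*c + m^2*(-6*c - 24) + m*(55*c^2 + 250*c + 120)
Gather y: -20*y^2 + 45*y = -20*y^2 + 45*y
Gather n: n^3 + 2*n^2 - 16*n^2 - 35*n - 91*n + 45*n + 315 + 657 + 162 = n^3 - 14*n^2 - 81*n + 1134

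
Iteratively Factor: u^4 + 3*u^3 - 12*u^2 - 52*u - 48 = (u + 3)*(u^3 - 12*u - 16) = (u + 2)*(u + 3)*(u^2 - 2*u - 8) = (u + 2)^2*(u + 3)*(u - 4)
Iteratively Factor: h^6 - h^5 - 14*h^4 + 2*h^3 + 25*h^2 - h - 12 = (h + 1)*(h^5 - 2*h^4 - 12*h^3 + 14*h^2 + 11*h - 12) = (h - 4)*(h + 1)*(h^4 + 2*h^3 - 4*h^2 - 2*h + 3) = (h - 4)*(h - 1)*(h + 1)*(h^3 + 3*h^2 - h - 3) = (h - 4)*(h - 1)*(h + 1)*(h + 3)*(h^2 - 1) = (h - 4)*(h - 1)^2*(h + 1)*(h + 3)*(h + 1)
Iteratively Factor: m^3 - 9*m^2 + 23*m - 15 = (m - 5)*(m^2 - 4*m + 3) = (m - 5)*(m - 1)*(m - 3)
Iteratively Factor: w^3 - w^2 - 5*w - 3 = (w + 1)*(w^2 - 2*w - 3) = (w - 3)*(w + 1)*(w + 1)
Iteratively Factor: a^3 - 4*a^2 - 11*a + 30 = (a - 2)*(a^2 - 2*a - 15) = (a - 5)*(a - 2)*(a + 3)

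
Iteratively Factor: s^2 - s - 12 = (s + 3)*(s - 4)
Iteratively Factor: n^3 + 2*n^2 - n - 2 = (n - 1)*(n^2 + 3*n + 2) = (n - 1)*(n + 1)*(n + 2)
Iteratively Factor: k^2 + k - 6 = (k + 3)*(k - 2)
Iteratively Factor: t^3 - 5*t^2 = (t)*(t^2 - 5*t) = t^2*(t - 5)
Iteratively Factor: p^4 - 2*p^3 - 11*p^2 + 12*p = (p - 4)*(p^3 + 2*p^2 - 3*p) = p*(p - 4)*(p^2 + 2*p - 3) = p*(p - 4)*(p - 1)*(p + 3)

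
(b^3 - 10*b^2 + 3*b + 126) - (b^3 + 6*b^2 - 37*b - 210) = -16*b^2 + 40*b + 336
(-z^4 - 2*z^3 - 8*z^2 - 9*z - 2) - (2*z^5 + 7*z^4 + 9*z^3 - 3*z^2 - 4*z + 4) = -2*z^5 - 8*z^4 - 11*z^3 - 5*z^2 - 5*z - 6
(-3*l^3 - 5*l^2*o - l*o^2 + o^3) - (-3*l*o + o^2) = -3*l^3 - 5*l^2*o - l*o^2 + 3*l*o + o^3 - o^2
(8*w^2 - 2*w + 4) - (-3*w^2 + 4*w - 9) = 11*w^2 - 6*w + 13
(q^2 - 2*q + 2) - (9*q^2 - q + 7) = -8*q^2 - q - 5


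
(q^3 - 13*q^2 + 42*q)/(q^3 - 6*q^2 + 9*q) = (q^2 - 13*q + 42)/(q^2 - 6*q + 9)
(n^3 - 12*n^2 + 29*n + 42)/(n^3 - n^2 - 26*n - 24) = (n - 7)/(n + 4)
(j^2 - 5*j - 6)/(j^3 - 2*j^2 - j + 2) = (j - 6)/(j^2 - 3*j + 2)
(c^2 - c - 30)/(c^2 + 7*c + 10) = (c - 6)/(c + 2)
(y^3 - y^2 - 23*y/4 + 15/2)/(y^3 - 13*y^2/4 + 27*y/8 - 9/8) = 2*(2*y^2 + y - 10)/(4*y^2 - 7*y + 3)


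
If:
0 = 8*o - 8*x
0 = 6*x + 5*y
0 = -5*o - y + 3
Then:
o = 15/19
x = 15/19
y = -18/19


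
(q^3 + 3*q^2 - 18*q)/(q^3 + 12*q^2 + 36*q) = (q - 3)/(q + 6)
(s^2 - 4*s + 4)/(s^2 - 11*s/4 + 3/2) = 4*(s - 2)/(4*s - 3)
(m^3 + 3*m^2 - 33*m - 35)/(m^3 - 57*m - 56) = (m - 5)/(m - 8)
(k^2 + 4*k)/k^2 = (k + 4)/k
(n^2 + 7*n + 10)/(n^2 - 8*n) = (n^2 + 7*n + 10)/(n*(n - 8))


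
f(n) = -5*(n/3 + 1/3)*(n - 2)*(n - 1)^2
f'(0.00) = -5.00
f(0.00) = 3.33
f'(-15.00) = 25920.00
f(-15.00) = -101546.67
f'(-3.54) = 490.52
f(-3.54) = -483.40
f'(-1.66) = 72.36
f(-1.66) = -28.49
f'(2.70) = -35.87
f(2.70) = -12.48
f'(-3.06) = 336.67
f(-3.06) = -286.36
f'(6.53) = -1243.45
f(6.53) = -1738.57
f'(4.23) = -255.29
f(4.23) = -202.80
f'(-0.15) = -4.14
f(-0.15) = 4.03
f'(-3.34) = 421.87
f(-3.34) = -392.27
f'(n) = -5*(n/3 + 1/3)*(n - 2)*(2*n - 2) - 5*(n/3 + 1/3)*(n - 1)^2 - 5*(n - 2)*(n - 1)^2/3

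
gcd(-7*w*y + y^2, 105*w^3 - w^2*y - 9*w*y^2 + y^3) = -7*w + y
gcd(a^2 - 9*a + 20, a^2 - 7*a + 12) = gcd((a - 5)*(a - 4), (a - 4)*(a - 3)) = a - 4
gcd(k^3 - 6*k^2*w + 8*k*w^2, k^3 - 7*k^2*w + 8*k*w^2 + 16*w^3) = -k + 4*w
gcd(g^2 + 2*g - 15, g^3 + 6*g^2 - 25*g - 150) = g + 5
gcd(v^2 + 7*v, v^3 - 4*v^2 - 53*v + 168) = v + 7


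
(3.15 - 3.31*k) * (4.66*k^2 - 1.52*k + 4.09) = -15.4246*k^3 + 19.7102*k^2 - 18.3259*k + 12.8835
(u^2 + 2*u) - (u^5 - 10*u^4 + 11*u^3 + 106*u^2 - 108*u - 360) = -u^5 + 10*u^4 - 11*u^3 - 105*u^2 + 110*u + 360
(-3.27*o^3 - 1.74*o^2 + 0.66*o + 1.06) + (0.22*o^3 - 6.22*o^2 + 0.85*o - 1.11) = -3.05*o^3 - 7.96*o^2 + 1.51*o - 0.05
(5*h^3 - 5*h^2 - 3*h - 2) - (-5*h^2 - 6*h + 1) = 5*h^3 + 3*h - 3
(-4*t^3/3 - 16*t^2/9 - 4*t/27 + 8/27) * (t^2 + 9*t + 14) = -4*t^5/3 - 124*t^4/9 - 940*t^3/27 - 700*t^2/27 + 16*t/27 + 112/27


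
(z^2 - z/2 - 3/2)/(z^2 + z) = (z - 3/2)/z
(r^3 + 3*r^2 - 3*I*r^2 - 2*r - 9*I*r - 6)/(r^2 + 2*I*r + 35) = (r^3 + 3*r^2*(1 - I) - r*(2 + 9*I) - 6)/(r^2 + 2*I*r + 35)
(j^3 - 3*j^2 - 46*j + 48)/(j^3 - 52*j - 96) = (j - 1)/(j + 2)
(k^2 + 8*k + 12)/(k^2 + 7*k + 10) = (k + 6)/(k + 5)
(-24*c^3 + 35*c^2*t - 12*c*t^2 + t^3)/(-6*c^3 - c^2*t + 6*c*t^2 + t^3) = (24*c^2 - 11*c*t + t^2)/(6*c^2 + 7*c*t + t^2)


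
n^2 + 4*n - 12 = (n - 2)*(n + 6)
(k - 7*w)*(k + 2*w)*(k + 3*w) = k^3 - 2*k^2*w - 29*k*w^2 - 42*w^3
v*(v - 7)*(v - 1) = v^3 - 8*v^2 + 7*v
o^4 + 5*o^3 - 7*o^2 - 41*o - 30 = (o - 3)*(o + 1)*(o + 2)*(o + 5)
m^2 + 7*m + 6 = (m + 1)*(m + 6)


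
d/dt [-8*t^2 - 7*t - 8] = -16*t - 7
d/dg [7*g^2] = 14*g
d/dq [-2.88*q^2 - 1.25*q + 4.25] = -5.76*q - 1.25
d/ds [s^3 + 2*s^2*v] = s*(3*s + 4*v)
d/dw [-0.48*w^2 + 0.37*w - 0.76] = 0.37 - 0.96*w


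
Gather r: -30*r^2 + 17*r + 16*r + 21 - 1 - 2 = -30*r^2 + 33*r + 18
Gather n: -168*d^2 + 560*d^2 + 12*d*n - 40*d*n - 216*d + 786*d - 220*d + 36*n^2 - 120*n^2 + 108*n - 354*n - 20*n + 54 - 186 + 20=392*d^2 + 350*d - 84*n^2 + n*(-28*d - 266) - 112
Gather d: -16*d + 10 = 10 - 16*d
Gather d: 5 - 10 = -5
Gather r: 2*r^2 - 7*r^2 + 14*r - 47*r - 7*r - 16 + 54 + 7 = -5*r^2 - 40*r + 45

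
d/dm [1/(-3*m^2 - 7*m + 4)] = (6*m + 7)/(3*m^2 + 7*m - 4)^2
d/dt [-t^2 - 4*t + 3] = -2*t - 4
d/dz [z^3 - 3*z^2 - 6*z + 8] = 3*z^2 - 6*z - 6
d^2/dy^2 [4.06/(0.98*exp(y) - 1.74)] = (3.899224*exp(y) + 6.923112)*exp(y)/(0.98*exp(y) - 1.74)^3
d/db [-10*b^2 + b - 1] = 1 - 20*b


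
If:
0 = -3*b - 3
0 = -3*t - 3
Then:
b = -1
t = -1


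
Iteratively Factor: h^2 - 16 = (h - 4)*(h + 4)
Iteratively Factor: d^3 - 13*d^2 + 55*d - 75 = (d - 5)*(d^2 - 8*d + 15) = (d - 5)*(d - 3)*(d - 5)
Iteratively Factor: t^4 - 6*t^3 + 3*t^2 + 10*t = (t - 2)*(t^3 - 4*t^2 - 5*t) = (t - 5)*(t - 2)*(t^2 + t) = (t - 5)*(t - 2)*(t + 1)*(t)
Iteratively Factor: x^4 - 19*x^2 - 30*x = (x + 2)*(x^3 - 2*x^2 - 15*x) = (x - 5)*(x + 2)*(x^2 + 3*x) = (x - 5)*(x + 2)*(x + 3)*(x)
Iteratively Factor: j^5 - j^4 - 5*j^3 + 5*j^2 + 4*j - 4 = (j + 1)*(j^4 - 2*j^3 - 3*j^2 + 8*j - 4) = (j - 2)*(j + 1)*(j^3 - 3*j + 2) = (j - 2)*(j + 1)*(j + 2)*(j^2 - 2*j + 1) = (j - 2)*(j - 1)*(j + 1)*(j + 2)*(j - 1)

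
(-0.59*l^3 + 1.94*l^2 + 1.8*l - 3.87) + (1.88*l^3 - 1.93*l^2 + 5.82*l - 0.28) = 1.29*l^3 + 0.01*l^2 + 7.62*l - 4.15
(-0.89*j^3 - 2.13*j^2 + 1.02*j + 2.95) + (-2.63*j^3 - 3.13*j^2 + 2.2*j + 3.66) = -3.52*j^3 - 5.26*j^2 + 3.22*j + 6.61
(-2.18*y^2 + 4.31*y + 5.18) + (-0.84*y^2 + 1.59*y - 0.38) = -3.02*y^2 + 5.9*y + 4.8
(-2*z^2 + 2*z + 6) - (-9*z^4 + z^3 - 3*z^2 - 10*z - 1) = 9*z^4 - z^3 + z^2 + 12*z + 7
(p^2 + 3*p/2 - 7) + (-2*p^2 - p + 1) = -p^2 + p/2 - 6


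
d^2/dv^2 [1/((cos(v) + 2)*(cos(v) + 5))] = (-4*sin(v)^4 + 11*sin(v)^2 + 385*cos(v)/4 - 21*cos(3*v)/4 + 71)/((cos(v) + 2)^3*(cos(v) + 5)^3)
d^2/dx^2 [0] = 0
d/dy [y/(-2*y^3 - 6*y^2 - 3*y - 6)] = 2*(2*y^3 + 3*y^2 - 3)/(4*y^6 + 24*y^5 + 48*y^4 + 60*y^3 + 81*y^2 + 36*y + 36)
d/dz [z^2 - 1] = 2*z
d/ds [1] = 0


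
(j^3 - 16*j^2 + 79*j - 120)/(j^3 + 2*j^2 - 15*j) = (j^2 - 13*j + 40)/(j*(j + 5))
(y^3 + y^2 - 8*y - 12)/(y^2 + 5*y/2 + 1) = 2*(y^2 - y - 6)/(2*y + 1)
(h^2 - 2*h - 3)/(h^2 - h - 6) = (h + 1)/(h + 2)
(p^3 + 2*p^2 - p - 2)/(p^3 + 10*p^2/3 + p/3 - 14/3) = 3*(p + 1)/(3*p + 7)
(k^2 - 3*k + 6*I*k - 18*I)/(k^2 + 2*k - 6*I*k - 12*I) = (k^2 + k*(-3 + 6*I) - 18*I)/(k^2 + k*(2 - 6*I) - 12*I)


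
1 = 1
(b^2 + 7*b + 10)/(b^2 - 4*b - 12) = (b + 5)/(b - 6)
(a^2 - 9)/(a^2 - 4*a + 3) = (a + 3)/(a - 1)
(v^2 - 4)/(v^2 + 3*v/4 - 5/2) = 4*(v - 2)/(4*v - 5)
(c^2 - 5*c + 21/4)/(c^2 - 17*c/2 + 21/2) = (c - 7/2)/(c - 7)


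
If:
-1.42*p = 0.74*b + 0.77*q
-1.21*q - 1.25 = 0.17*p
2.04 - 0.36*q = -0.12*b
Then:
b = -26.70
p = 15.67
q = -3.23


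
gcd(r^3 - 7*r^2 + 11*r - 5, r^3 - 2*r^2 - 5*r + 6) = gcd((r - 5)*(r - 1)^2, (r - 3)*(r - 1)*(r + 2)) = r - 1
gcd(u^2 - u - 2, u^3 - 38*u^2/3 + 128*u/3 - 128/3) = u - 2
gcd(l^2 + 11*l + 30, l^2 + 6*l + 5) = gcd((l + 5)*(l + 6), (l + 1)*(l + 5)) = l + 5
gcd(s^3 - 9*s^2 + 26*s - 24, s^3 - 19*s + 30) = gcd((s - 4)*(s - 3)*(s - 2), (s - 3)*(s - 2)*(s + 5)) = s^2 - 5*s + 6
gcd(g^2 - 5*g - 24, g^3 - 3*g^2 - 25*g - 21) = g + 3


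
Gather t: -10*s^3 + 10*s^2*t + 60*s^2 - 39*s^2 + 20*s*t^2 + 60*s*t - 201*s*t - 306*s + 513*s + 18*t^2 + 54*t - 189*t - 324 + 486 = -10*s^3 + 21*s^2 + 207*s + t^2*(20*s + 18) + t*(10*s^2 - 141*s - 135) + 162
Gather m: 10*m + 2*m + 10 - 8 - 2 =12*m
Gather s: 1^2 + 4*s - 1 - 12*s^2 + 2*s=-12*s^2 + 6*s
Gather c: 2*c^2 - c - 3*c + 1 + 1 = 2*c^2 - 4*c + 2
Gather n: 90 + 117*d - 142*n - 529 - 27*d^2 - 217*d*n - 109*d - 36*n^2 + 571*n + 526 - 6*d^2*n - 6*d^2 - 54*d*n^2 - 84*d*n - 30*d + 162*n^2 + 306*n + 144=-33*d^2 - 22*d + n^2*(126 - 54*d) + n*(-6*d^2 - 301*d + 735) + 231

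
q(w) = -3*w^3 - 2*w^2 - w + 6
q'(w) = -9*w^2 - 4*w - 1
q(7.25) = -1249.61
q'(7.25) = -503.06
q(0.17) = 5.76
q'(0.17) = -1.94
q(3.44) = -143.23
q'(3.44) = -121.26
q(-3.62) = 125.72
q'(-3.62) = -104.46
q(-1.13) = 8.90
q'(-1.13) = -7.97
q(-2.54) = 44.80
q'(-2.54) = -48.90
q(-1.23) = 9.79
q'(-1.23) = -9.70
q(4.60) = -332.93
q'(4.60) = -209.84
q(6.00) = -720.00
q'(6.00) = -349.00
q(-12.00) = 4914.00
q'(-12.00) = -1249.00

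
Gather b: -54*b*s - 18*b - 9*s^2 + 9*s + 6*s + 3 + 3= b*(-54*s - 18) - 9*s^2 + 15*s + 6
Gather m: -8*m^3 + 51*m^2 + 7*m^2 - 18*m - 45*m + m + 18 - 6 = -8*m^3 + 58*m^2 - 62*m + 12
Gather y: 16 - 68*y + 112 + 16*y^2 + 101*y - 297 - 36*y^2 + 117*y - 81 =-20*y^2 + 150*y - 250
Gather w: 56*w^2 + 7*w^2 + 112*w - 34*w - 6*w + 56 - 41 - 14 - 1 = 63*w^2 + 72*w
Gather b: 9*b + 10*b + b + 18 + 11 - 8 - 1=20*b + 20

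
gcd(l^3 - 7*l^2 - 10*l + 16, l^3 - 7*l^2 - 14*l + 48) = l - 8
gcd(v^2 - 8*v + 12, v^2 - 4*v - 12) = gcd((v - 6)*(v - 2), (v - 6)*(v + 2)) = v - 6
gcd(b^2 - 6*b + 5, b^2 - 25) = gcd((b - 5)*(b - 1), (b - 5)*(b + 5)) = b - 5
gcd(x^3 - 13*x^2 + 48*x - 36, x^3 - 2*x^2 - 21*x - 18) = x - 6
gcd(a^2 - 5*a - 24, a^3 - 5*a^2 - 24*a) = a^2 - 5*a - 24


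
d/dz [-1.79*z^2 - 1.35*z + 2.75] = -3.58*z - 1.35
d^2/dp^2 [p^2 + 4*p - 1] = 2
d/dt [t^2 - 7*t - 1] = 2*t - 7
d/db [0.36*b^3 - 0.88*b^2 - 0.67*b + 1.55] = 1.08*b^2 - 1.76*b - 0.67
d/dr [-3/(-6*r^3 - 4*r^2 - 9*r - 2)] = 3*(-18*r^2 - 8*r - 9)/(6*r^3 + 4*r^2 + 9*r + 2)^2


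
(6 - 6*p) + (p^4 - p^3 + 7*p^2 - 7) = p^4 - p^3 + 7*p^2 - 6*p - 1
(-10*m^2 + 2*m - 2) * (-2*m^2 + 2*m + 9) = 20*m^4 - 24*m^3 - 82*m^2 + 14*m - 18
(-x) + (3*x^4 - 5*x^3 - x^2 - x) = 3*x^4 - 5*x^3 - x^2 - 2*x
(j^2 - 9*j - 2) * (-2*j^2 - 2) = -2*j^4 + 18*j^3 + 2*j^2 + 18*j + 4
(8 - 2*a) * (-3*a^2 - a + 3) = 6*a^3 - 22*a^2 - 14*a + 24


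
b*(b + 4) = b^2 + 4*b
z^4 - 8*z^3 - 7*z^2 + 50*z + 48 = (z - 8)*(z - 3)*(z + 1)*(z + 2)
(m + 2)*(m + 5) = m^2 + 7*m + 10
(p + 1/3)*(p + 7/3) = p^2 + 8*p/3 + 7/9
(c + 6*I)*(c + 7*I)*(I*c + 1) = I*c^3 - 12*c^2 - 29*I*c - 42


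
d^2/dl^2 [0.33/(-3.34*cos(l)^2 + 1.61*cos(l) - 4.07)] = (14.725392*(1 - cos(l)^2)^2 - 5.323626*cos(l)^3 - 9.725727*cos(l)^2 + 12.809643*cos(l) - 7.46427)/(3.34*cos(l)^2 - 1.61*cos(l) + 4.07)^3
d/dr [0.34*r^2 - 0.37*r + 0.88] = 0.68*r - 0.37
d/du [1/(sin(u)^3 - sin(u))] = (-2/cos(u)^2 + sin(u)^(-2))/cos(u)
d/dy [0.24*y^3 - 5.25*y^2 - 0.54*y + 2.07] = 0.72*y^2 - 10.5*y - 0.54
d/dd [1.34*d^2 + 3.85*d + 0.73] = 2.68*d + 3.85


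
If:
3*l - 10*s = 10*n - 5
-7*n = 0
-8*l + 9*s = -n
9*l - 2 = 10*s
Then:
No Solution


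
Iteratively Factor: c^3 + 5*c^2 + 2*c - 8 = (c + 4)*(c^2 + c - 2) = (c - 1)*(c + 4)*(c + 2)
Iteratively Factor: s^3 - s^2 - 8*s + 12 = (s - 2)*(s^2 + s - 6) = (s - 2)*(s + 3)*(s - 2)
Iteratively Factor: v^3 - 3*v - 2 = (v + 1)*(v^2 - v - 2) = (v + 1)^2*(v - 2)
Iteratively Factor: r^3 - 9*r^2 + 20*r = (r - 4)*(r^2 - 5*r) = (r - 5)*(r - 4)*(r)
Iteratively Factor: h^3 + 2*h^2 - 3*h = (h)*(h^2 + 2*h - 3) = h*(h - 1)*(h + 3)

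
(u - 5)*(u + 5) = u^2 - 25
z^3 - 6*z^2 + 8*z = z*(z - 4)*(z - 2)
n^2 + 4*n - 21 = (n - 3)*(n + 7)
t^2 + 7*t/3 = t*(t + 7/3)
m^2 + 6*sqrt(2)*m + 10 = (m + sqrt(2))*(m + 5*sqrt(2))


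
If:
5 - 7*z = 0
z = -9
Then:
No Solution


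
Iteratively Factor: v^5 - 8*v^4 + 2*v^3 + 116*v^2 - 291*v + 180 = (v + 4)*(v^4 - 12*v^3 + 50*v^2 - 84*v + 45) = (v - 3)*(v + 4)*(v^3 - 9*v^2 + 23*v - 15) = (v - 5)*(v - 3)*(v + 4)*(v^2 - 4*v + 3) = (v - 5)*(v - 3)*(v - 1)*(v + 4)*(v - 3)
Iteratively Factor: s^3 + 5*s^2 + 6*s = (s + 3)*(s^2 + 2*s) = (s + 2)*(s + 3)*(s)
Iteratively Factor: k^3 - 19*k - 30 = (k + 2)*(k^2 - 2*k - 15) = (k + 2)*(k + 3)*(k - 5)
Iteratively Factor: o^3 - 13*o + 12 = (o - 3)*(o^2 + 3*o - 4) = (o - 3)*(o + 4)*(o - 1)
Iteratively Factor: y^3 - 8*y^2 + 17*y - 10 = (y - 1)*(y^2 - 7*y + 10) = (y - 5)*(y - 1)*(y - 2)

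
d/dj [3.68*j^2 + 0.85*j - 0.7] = 7.36*j + 0.85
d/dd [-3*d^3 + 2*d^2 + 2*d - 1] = -9*d^2 + 4*d + 2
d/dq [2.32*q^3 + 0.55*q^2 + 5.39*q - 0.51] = 6.96*q^2 + 1.1*q + 5.39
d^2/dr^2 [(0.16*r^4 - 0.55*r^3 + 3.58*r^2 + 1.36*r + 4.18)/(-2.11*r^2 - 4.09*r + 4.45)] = (-1.424672*r^6 - 8.28470399999999*r^5 - 7.04505599999999*r^4 + 125.003012*r^3 - 411.427578*r^2 - 227.707962*r - 409.634396)/(9.393931*r^6 + 54.627267*r^5 + 46.453338*r^4 - 162.000401*r^3 - 97.97031*r^2 + 242.976675*r - 88.121125)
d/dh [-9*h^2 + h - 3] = 1 - 18*h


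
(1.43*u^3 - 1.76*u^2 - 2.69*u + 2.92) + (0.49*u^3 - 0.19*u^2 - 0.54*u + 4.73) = 1.92*u^3 - 1.95*u^2 - 3.23*u + 7.65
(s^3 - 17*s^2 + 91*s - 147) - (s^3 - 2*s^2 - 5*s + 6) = -15*s^2 + 96*s - 153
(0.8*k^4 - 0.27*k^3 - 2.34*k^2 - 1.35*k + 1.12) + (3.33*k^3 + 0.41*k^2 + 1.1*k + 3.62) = 0.8*k^4 + 3.06*k^3 - 1.93*k^2 - 0.25*k + 4.74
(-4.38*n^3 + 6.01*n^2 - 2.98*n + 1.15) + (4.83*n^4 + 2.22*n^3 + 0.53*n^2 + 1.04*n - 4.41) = 4.83*n^4 - 2.16*n^3 + 6.54*n^2 - 1.94*n - 3.26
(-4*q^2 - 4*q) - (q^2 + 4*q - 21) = -5*q^2 - 8*q + 21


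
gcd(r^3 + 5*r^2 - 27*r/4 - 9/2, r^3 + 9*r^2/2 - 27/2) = r - 3/2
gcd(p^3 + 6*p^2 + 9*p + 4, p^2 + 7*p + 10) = 1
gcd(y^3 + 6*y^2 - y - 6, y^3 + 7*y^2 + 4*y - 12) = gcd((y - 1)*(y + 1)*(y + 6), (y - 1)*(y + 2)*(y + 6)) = y^2 + 5*y - 6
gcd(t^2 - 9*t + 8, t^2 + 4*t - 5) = t - 1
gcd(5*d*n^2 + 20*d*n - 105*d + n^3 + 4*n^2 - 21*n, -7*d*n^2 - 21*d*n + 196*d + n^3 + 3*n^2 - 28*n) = n + 7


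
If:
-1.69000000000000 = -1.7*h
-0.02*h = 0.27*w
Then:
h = 0.99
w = -0.07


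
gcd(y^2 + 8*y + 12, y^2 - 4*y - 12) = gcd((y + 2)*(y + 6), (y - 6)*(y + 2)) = y + 2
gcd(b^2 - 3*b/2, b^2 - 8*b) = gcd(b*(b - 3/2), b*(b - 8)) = b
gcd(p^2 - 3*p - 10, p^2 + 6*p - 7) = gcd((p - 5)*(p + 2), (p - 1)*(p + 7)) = 1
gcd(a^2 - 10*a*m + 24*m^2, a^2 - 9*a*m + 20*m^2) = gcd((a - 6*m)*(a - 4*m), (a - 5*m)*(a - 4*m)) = a - 4*m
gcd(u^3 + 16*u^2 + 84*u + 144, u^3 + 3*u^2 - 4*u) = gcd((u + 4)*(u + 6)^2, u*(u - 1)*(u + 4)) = u + 4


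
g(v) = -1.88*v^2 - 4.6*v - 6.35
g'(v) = -3.76*v - 4.6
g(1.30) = -15.51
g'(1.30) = -9.49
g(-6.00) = -46.43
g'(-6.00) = 17.96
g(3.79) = -50.79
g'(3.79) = -18.85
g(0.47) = -8.93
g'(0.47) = -6.37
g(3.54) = -46.19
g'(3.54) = -17.91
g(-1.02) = -3.61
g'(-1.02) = -0.76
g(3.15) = -39.49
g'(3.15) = -16.44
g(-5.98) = -46.07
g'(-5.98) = 17.88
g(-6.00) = -46.43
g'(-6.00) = 17.96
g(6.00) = -101.63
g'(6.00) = -27.16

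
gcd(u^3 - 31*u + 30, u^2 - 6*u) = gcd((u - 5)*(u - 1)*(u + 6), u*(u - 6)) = 1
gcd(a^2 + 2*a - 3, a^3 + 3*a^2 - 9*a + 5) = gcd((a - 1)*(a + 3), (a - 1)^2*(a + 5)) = a - 1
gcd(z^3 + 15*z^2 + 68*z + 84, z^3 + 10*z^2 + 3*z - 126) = z^2 + 13*z + 42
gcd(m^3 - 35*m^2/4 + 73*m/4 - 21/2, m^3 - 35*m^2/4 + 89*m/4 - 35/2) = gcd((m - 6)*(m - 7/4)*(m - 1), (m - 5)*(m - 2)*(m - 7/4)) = m - 7/4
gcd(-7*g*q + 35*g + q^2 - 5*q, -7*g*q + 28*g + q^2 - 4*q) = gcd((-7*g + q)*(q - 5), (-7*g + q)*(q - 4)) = -7*g + q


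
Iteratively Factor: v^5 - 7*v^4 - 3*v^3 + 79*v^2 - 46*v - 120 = (v - 5)*(v^4 - 2*v^3 - 13*v^2 + 14*v + 24) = (v - 5)*(v - 2)*(v^3 - 13*v - 12) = (v - 5)*(v - 2)*(v + 1)*(v^2 - v - 12) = (v - 5)*(v - 4)*(v - 2)*(v + 1)*(v + 3)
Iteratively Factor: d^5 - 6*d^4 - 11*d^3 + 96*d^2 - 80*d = (d)*(d^4 - 6*d^3 - 11*d^2 + 96*d - 80) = d*(d - 5)*(d^3 - d^2 - 16*d + 16) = d*(d - 5)*(d - 1)*(d^2 - 16) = d*(d - 5)*(d - 1)*(d + 4)*(d - 4)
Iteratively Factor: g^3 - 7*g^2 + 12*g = (g - 3)*(g^2 - 4*g) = g*(g - 3)*(g - 4)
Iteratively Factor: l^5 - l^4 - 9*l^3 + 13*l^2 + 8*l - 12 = (l - 2)*(l^4 + l^3 - 7*l^2 - l + 6) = (l - 2)^2*(l^3 + 3*l^2 - l - 3) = (l - 2)^2*(l - 1)*(l^2 + 4*l + 3) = (l - 2)^2*(l - 1)*(l + 3)*(l + 1)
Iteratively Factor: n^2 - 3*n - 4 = (n + 1)*(n - 4)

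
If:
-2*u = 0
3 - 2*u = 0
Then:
No Solution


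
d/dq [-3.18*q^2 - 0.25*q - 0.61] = -6.36*q - 0.25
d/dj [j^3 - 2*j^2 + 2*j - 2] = 3*j^2 - 4*j + 2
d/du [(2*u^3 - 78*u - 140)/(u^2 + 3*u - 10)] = 2*(u^2 - 4*u + 24)/(u^2 - 4*u + 4)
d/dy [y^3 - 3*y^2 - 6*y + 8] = 3*y^2 - 6*y - 6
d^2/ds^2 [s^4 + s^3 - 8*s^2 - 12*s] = 12*s^2 + 6*s - 16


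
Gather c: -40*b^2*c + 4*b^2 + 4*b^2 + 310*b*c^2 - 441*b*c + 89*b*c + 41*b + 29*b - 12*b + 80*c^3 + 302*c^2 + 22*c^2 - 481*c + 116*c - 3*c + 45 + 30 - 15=8*b^2 + 58*b + 80*c^3 + c^2*(310*b + 324) + c*(-40*b^2 - 352*b - 368) + 60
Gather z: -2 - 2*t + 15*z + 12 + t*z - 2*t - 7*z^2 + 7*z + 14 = -4*t - 7*z^2 + z*(t + 22) + 24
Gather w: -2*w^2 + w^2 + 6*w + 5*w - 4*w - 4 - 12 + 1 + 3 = -w^2 + 7*w - 12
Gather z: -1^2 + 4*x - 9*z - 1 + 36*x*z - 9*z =4*x + z*(36*x - 18) - 2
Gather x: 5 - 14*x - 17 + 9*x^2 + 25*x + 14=9*x^2 + 11*x + 2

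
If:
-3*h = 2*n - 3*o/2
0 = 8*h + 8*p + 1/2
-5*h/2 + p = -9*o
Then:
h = -p - 1/16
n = 29*p/24 + 31/384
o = -7*p/18 - 5/288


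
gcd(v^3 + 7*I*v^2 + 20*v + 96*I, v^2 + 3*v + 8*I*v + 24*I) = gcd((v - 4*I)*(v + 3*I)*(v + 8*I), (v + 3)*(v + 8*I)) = v + 8*I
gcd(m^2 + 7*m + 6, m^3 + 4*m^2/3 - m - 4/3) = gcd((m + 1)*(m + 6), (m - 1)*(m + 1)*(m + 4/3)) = m + 1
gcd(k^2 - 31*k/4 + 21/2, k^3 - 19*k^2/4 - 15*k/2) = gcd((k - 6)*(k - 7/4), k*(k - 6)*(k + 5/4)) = k - 6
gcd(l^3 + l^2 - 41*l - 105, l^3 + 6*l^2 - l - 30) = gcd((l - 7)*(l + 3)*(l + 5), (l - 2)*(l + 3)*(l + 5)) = l^2 + 8*l + 15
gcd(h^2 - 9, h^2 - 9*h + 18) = h - 3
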